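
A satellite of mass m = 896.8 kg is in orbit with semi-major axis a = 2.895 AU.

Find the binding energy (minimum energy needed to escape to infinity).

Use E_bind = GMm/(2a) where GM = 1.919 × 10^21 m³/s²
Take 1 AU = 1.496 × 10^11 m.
a = 2.895 AU = 4.33092 × 10^11 m
GM = 1.919 × 10^21 m³/s²
m = 896.8 kg
GMm = 1.919 × 10^21 × 896.8 = 1.72096 × 10^24 m³·kg/s²
2a = 8.66184 × 10^11 m
E_bind = GMm/(2a) = 1.98683 × 10^12 J ≈ 1.987 TJ

Final answer: 1.987 TJ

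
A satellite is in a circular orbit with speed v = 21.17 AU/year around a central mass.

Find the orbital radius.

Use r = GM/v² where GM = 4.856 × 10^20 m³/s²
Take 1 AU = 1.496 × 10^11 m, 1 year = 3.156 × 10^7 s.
v = 21.17 AU/year = 100350 m/s
GM = 4.856 × 10^20 m³/s²
v² = 1.007 × 10^10 m²/s²
r = GM/v² = (4.856 × 10^20) / (1.007 × 10^10) = 4.82223 × 10^10 m ≈ 0.3223 AU

Final answer: 0.3223 AU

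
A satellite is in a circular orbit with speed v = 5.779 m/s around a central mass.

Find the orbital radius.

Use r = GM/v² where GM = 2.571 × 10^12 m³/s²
v = 5.779 m/s
GM = 2.571 × 10^12 m³/s²
v² = 33.3968 m²/s²
r = GM/v² = (2.571 × 10^12) / 33.3968 = 7.69833 × 10^10 m ≈ 76.98 Gm

Final answer: 76.98 Gm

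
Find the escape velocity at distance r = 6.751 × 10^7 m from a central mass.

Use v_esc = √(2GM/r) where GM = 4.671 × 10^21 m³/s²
r = 6.751 × 10^7 m
GM = 4.671 × 10^21 m³/s²
2GM/r = 2 × (4.671 × 10^21) / (6.751 × 10^7) = 1.38379 × 10^14 m²/s²
v_esc = √(2GM/r) = 1.17635 × 10^7 m/s ≈ 1.176 × 10^4 km/s

Final answer: 1.176 × 10^4 km/s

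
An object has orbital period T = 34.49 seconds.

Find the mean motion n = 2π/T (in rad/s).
T = 34.49 seconds
n = 2π / 34.49 s = 0.182174 rad/s ≈ 0.1822 rad/s

Final answer: n = 0.1822 rad/s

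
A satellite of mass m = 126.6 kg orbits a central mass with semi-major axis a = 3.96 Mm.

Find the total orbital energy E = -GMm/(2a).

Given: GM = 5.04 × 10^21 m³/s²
a = 3.96 Mm = 3.96 × 10^6 m
GM = 5.04 × 10^21 m³/s²
2a = 7.92 × 10^6 m
GMm = 5.04 × 10^21 × 126.6 = 6.38064 × 10^23 m³·kg/s²
E = −GMm/(2a) = -8.05636 × 10^16 J ≈ -80.56 PJ

Final answer: -80.56 PJ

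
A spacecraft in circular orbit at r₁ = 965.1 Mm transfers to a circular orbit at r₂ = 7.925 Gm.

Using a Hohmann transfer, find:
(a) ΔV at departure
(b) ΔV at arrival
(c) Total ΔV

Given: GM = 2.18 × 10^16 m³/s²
r₁ = 965.1 Mm = 9.651 × 10^8 m
r₂ = 7.925 Gm = 7.925 × 10^9 m
GM = 2.18 × 10^16 m³/s²
Transfer ellipse: a_t = (r₁ + r₂)/2 = 4.44505 × 10^9 m
Circular speed at r₁: v₁ = √(GM/r₁) = 4752.72 m/s
Transfer speed at r₁ (periapsis): v₁ₜ = √(GM(2/r₁ − 1/a_t)) = 6346.05 m/s
(a) ΔV₁ = v₁ₜ − v₁ = 1593.33 m/s ≈ 1.593 km/s
Circular speed at r₂: v₂ = √(GM/r₂) = 1658.55 m/s
Transfer speed at r₂ (apoapsis): v₂ₜ = √(GM(2/r₂ − 1/a_t)) = 772.817 m/s
(b) ΔV₂ = v₂ − v₂ₜ = 885.734 m/s ≈ 885.7 m/s
(c) ΔV_total = ΔV₁ + ΔV₂ = 2479.06 m/s ≈ 2.479 km/s

Final answer:
(a) ΔV₁ = 1.593 km/s
(b) ΔV₂ = 885.7 m/s
(c) ΔV_total = 2.479 km/s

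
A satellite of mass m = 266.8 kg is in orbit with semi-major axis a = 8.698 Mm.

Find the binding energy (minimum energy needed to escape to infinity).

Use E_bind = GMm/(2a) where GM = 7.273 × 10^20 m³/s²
a = 8.698 Mm = 8.698 × 10^6 m
GM = 7.273 × 10^20 m³/s²
m = 266.8 kg
GMm = 7.273 × 10^20 × 266.8 = 1.94044 × 10^23 m³·kg/s²
2a = 1.7396 × 10^7 m
E_bind = GMm/(2a) = 1.11545 × 10^16 J ≈ 11.15 PJ

Final answer: 11.15 PJ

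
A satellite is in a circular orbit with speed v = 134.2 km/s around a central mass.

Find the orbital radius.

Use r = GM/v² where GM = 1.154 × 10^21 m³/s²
v = 134.2 km/s = 134200 m/s
GM = 1.154 × 10^21 m³/s²
v² = 1.80096 × 10^10 m²/s²
r = GM/v² = (1.154 × 10^21) / (1.80096 × 10^10) = 6.40768 × 10^10 m ≈ 64.08 Gm

Final answer: 64.08 Gm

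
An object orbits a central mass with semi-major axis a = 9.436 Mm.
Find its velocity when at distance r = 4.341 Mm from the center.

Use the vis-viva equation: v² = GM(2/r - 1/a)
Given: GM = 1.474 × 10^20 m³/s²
a = 9.436 Mm = 9.436 × 10^6 m
r = 4.341 Mm = 4.341 × 10^6 m
GM = 1.474 × 10^20 m³/s²
2/r − 1/a = 4.60723 × 10^-7 − 1.05977 × 10^-7 = 3.54746 × 10^-7 m⁻¹
v² = GM (2/r − 1/a) = 5.22896 × 10^13 m²/s²
v = 7.23115 × 10^6 m/s ≈ 7231 km/s

Final answer: 7231 km/s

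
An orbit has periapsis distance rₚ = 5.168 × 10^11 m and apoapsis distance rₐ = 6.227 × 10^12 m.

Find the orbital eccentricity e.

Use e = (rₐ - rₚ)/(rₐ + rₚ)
rₚ = 5.168 × 10^11 m
rₐ = 6.227 × 10^12 m
rₐ − rₚ = 5.7102 × 10^12 m
rₐ + rₚ = 6.7438 × 10^12 m
e = (rₐ − rₚ)/(rₐ + rₚ) = 0.846733

Final answer: e = 0.8467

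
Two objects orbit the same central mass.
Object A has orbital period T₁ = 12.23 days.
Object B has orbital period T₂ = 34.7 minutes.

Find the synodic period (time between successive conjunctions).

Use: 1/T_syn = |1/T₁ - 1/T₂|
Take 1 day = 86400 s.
T₁ = 12.23 days = 1.05667 × 10^6 s
T₂ = 34.7 minutes = 2082 s
1/T₁ = 9.46367 × 10^-7 s⁻¹
1/T₂ = 0.000480307 s⁻¹
|1/T₁ − 1/T₂| = 0.000479361 s⁻¹
T_syn = 1 / |1/T₁ − 1/T₂| = 2086.11 s ≈ 34.77 minutes

Final answer: T_syn = 34.77 minutes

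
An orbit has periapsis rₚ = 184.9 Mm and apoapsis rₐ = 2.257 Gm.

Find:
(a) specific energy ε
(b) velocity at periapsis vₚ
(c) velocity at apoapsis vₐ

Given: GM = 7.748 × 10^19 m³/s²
rₚ = 184.9 Mm = 1.849 × 10^8 m
rₐ = 2.257 Gm = 2.257 × 10^9 m
GM = 7.748 × 10^19 m³/s²
a = (rₚ + rₐ)/2 = 1.22095 × 10^9 m
e = (rₐ − rₚ)/(rₐ + rₚ) = (2.0721 × 10^9) / (2.4419 × 10^9) = 0.848561
(a) 2a = 2.4419 × 10^9 m;  ε = −GM/(2a) = -3.17294 × 10^10 J/kg ≈ -31.73 GJ/kg
(b) vₚ² = GM (2/rₚ − 1/a) = 7.748 × 10^19 × (1.08167 × 10^-8 − 8.19034 × 10^-10) = 7.74616 × 10^11 m²/s²;  vₚ = 880123 m/s ≈ 880.1 km/s
(c) vₐ² = GM (2/rₐ − 1/a) = 7.748 × 10^19 × (8.86132 × 10^-10 − 8.19034 × 10^-10) = 5.19873 × 10^9 m²/s²;  vₐ = 72102.2 m/s ≈ 72.1 km/s

Final answer:
(a) specific energy ε = -31.73 GJ/kg
(b) velocity at periapsis vₚ = 880.1 km/s
(c) velocity at apoapsis vₐ = 72.1 km/s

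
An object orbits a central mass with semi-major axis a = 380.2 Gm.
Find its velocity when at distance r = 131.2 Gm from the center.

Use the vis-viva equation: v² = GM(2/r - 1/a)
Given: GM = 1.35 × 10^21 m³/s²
a = 380.2 Gm = 3.802 × 10^11 m
r = 131.2 Gm = 1.312 × 10^11 m
GM = 1.35 × 10^21 m³/s²
2/r − 1/a = 1.52439 × 10^-11 − 2.63019 × 10^-12 = 1.26137 × 10^-11 m⁻¹
v² = GM (2/r − 1/a) = 1.70285 × 10^10 m²/s²
v = 130493 m/s ≈ 130.5 km/s

Final answer: 130.5 km/s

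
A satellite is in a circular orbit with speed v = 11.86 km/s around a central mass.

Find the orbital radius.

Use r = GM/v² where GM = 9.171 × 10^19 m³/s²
v = 11.86 km/s = 11860 m/s
GM = 9.171 × 10^19 m³/s²
v² = 1.4066 × 10^8 m²/s²
r = GM/v² = (9.171 × 10^19) / (1.4066 × 10^8) = 6.52 × 10^11 m ≈ 652 Gm

Final answer: 652 Gm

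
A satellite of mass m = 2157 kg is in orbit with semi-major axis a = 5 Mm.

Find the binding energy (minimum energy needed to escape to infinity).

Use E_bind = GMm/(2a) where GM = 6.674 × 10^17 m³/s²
a = 5 Mm = 5 × 10^6 m
GM = 6.674 × 10^17 m³/s²
m = 2157 kg
GMm = 6.674 × 10^17 × 2157 = 1.43958 × 10^21 m³·kg/s²
2a = 1 × 10^7 m
E_bind = GMm/(2a) = 1.43958 × 10^14 J ≈ 144 TJ

Final answer: 144 TJ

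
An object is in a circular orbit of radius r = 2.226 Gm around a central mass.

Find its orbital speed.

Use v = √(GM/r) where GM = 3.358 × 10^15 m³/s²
r = 2.226 Gm = 2.226 × 10^9 m
GM = 3.358 × 10^15 m³/s²
GM/r = (3.358 × 10^15) / (2.226 × 10^9) = 1.50854 × 10^6 m²/s²
v = √(GM/r) = 1228.22 m/s ≈ 1.228 km/s

Final answer: 1.228 km/s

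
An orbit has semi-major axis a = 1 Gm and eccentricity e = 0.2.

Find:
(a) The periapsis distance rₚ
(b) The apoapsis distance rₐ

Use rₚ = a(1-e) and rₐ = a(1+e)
a = 1 Gm = 1 × 10^9 m
e = 0.2:  1 − e = 0.8,  1 + e = 1.2
(a) rₚ = a(1 − e) = 1 × 10^9 m × 0.8 = 8 × 10^8 m ≈ 800 Mm
(b) rₐ = a(1 + e) = 1 × 10^9 m × 1.2 = 1.2 × 10^9 m ≈ 1.2 Gm

Final answer:
(a) rₚ = 800 Mm
(b) rₐ = 1.2 Gm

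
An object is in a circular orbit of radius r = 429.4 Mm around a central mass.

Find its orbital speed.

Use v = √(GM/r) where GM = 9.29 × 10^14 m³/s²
r = 429.4 Mm = 4.294 × 10^8 m
GM = 9.29 × 10^14 m³/s²
GM/r = (9.29 × 10^14) / (4.294 × 10^8) = 2.16348 × 10^6 m²/s²
v = √(GM/r) = 1470.88 m/s ≈ 1.471 km/s

Final answer: 1.471 km/s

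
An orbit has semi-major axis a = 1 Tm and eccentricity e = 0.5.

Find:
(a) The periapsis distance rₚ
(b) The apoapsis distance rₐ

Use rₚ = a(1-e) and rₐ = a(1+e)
a = 1 Tm = 1 × 10^12 m
e = 0.5:  1 − e = 0.5,  1 + e = 1.5
(a) rₚ = a(1 − e) = 1 × 10^12 m × 0.5 = 5 × 10^11 m ≈ 500 Gm
(b) rₐ = a(1 + e) = 1 × 10^12 m × 1.5 = 1.5 × 10^12 m ≈ 1.5 Tm

Final answer:
(a) rₚ = 500 Gm
(b) rₐ = 1.5 Tm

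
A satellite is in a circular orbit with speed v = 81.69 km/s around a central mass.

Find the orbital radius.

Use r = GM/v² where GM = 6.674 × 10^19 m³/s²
v = 81.69 km/s = 81690 m/s
GM = 6.674 × 10^19 m³/s²
v² = 6.67326 × 10^9 m²/s²
r = GM/v² = (6.674 × 10^19) / (6.67326 × 10^9) = 1.00011 × 10^10 m ≈ 10 Gm

Final answer: 10 Gm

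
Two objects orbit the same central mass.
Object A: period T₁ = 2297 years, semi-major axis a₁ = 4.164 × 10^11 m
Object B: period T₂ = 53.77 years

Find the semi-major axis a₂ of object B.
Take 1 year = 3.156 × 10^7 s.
T₁ = 2297 years = 7.24933 × 10^10 s
T₂ = 53.77 years = 1.69698 × 10^9 s
a₁ = 4.164 × 10^11 m
Kepler's third law: (T₂/T₁)² = (a₂/a₁)³  ⇒  a₂ = a₁ (T₂/T₁)^(2/3)
T₂/T₁ = 0.0234088
(T₂/T₁)^(2/3) = 0.0818313
a₂ = 4.164 × 10^11 m × 0.0818313 = 3.40745 × 10^10 m ≈ 3.407 × 10^10 m

Final answer: a₂ = 3.407 × 10^10 m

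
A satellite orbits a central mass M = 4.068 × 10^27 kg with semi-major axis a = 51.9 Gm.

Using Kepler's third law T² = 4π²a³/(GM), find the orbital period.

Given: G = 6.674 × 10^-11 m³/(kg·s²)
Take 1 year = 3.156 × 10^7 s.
M = 4.068 × 10^27 kg
GM = G × M = 6.674 × 10^-11 × 4.068 × 10^27 = 2.71498 × 10^17 m³/s²
a = 51.9 Gm = 5.19 × 10^10 m
a³ = 1.39798 × 10^32 m³
T = 2π √(a³/GM) = 2π √((1.39798 × 10^32) / (2.71498 × 10^17)) = 2π × 2.26917 × 10^7 s
T = 1.42576 × 10^8 s ≈ 4.518 years

Final answer: 4.518 years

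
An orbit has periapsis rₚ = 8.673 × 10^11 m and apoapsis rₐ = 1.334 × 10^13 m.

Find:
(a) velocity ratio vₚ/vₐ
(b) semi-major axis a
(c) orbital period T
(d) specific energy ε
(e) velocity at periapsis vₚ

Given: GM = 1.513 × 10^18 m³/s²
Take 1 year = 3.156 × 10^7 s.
rₚ = 8.673 × 10^11 m
rₐ = 1.334 × 10^13 m
GM = 1.513 × 10^18 m³/s²
a = (rₚ + rₐ)/2 = 7.10365 × 10^12 m
e = (rₐ − rₚ)/(rₐ + rₚ) = (1.24727 × 10^13) / (1.42073 × 10^13) = 0.877908
(a) vₚ/vₐ = rₐ/rₚ (angular momentum) = (1.334 × 10^13) / (8.673 × 10^11) = 15.3811 ≈ 15.38
(b) a = 7.10365 × 10^12 m ≈ 7.104 × 10^12 m
(c) a³ = 3.58463 × 10^38 m³;  T = 2π √(a³/GM) = 2π × 1.53923 × 10^10 s = 9.67125 × 10^10 s ≈ 3064 years
(d) 2a = 1.42073 × 10^13 m;  ε = −GM/(2a) = -106495 J/kg ≈ -106.5 kJ/kg
(e) vₚ² = GM (2/rₚ − 1/a) = 1.513 × 10^18 × (2.30601 × 10^-12 − 1.40773 × 10^-13) = 3.276 × 10^6 m²/s²;  vₚ = 1809.97 m/s ≈ 1.81 km/s

Final answer:
(a) velocity ratio vₚ/vₐ = 15.38
(b) semi-major axis a = 7.104 × 10^12 m
(c) orbital period T = 3064 years
(d) specific energy ε = -106.5 kJ/kg
(e) velocity at periapsis vₚ = 1.81 km/s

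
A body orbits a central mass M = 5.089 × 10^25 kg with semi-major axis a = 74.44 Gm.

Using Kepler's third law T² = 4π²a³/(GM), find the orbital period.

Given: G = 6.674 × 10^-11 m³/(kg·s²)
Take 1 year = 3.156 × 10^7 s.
M = 5.089 × 10^25 kg
GM = G × M = 6.674 × 10^-11 × 5.089 × 10^25 = 3.3964 × 10^15 m³/s²
a = 74.44 Gm = 7.444 × 10^10 m
a³ = 4.12495 × 10^32 m³
T = 2π √(a³/GM) = 2π √((4.12495 × 10^32) / (3.3964 × 10^15)) = 2π × 3.48498 × 10^8 s
T = 2.18968 × 10^9 s ≈ 69.38 years

Final answer: 69.38 years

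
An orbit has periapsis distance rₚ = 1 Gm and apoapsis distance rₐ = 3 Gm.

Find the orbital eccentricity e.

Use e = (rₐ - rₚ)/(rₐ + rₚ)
rₚ = 1 Gm = 1 × 10^9 m
rₐ = 3 Gm = 3 × 10^9 m
rₐ − rₚ = 2 × 10^9 m
rₐ + rₚ = 4 × 10^9 m
e = (rₐ − rₚ)/(rₐ + rₚ) = 0.5

Final answer: e = 0.5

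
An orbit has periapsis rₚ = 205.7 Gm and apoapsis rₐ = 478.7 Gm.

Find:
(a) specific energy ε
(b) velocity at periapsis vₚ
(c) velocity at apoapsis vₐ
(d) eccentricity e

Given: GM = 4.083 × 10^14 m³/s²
rₚ = 205.7 Gm = 2.057 × 10^11 m
rₐ = 478.7 Gm = 4.787 × 10^11 m
GM = 4.083 × 10^14 m³/s²
a = (rₚ + rₐ)/2 = 3.422 × 10^11 m
e = (rₐ − rₚ)/(rₐ + rₚ) = (2.73 × 10^11) / (6.844 × 10^11) = 0.39889
(a) 2a = 6.844 × 10^11 m;  ε = −GM/(2a) = -596.581 J/kg ≈ -596.6 J/kg
(b) vₚ² = GM (2/rₚ − 1/a) = 4.083 × 10^14 × (9.7229 × 10^-12 − 2.92227 × 10^-12) = 2776.7 m²/s²;  vₚ = 52.6944 m/s ≈ 52.69 m/s
(c) vₐ² = GM (2/rₐ − 1/a) = 4.083 × 10^14 × (4.17798 × 10^-12 − 2.92227 × 10^-12) = 512.708 m²/s²;  vₐ = 22.6431 m/s ≈ 22.64 m/s
(d) e = 0.39889 ≈ 0.3989

Final answer:
(a) specific energy ε = -596.6 J/kg
(b) velocity at periapsis vₚ = 52.69 m/s
(c) velocity at apoapsis vₐ = 22.64 m/s
(d) eccentricity e = 0.3989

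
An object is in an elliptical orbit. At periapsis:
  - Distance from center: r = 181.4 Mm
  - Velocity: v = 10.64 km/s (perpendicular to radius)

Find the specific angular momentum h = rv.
r = 181.4 Mm = 1.814 × 10^8 m
v = 10.64 km/s = 10640 m/s
h = rv = 1.814 × 10^8 × 10640 = 1.9301 × 10^12 m²/s ≈ 1.93 × 10^12 m²/s

Final answer: h = 1.93 × 10^12 m²/s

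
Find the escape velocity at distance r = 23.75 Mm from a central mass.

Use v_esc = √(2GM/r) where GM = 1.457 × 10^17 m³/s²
r = 23.75 Mm = 2.375 × 10^7 m
GM = 1.457 × 10^17 m³/s²
2GM/r = 2 × (1.457 × 10^17) / (2.375 × 10^7) = 1.22695 × 10^10 m²/s²
v_esc = √(2GM/r) = 110768 m/s ≈ 110.8 km/s

Final answer: 110.8 km/s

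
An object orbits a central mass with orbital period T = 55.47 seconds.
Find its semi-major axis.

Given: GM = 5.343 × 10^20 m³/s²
T = 55.47 seconds
GM = 5.343 × 10^20 m³/s²
Kepler's third law: a³ = GM T² / (4π²)
T² = 3076.92 s²
a³ = (5.343 × 10^20) × 3076.92 / (4π²) = 4.1643 × 10^22 m³
a = (a³)^(1/3) = 3.46615 × 10^7 m ≈ 34.66 Mm

Final answer: 34.66 Mm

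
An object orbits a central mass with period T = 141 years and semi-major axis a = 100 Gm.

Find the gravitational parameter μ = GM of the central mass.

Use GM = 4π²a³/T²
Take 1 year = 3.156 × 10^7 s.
T = 141 years = 4.44996 × 10^9 s
a = 100 Gm = 1 × 10^11 m
a³ = 1 × 10^33 m³
T² = 1.98021 × 10^19 s²
GM = 4π² × (1 × 10^33) / (1.98021 × 10^19) = 1.99364 × 10^15 m³/s²
GM ≈ 1.994 × 10^15 m³/s²

Final answer: GM = 1.994 × 10^15 m³/s²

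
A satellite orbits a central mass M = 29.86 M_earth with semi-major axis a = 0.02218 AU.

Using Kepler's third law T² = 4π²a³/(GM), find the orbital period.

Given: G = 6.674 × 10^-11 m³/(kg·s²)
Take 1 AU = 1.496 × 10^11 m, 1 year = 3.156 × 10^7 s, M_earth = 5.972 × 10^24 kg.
M = 29.86 M_earth = 1.78324 × 10^26 kg
GM = G × M = 6.674 × 10^-11 × 1.78324 × 10^26 = 1.19013 × 10^16 m³/s²
a = 0.02218 AU = 3.31813 × 10^9 m
a³ = 3.65325 × 10^28 m³
T = 2π √(a³/GM) = 2π √((3.65325 × 10^28) / (1.19013 × 10^16)) = 2π × 1.75203 × 10^6 s
T = 1.10083 × 10^7 s ≈ 0.3488 years

Final answer: 0.3488 years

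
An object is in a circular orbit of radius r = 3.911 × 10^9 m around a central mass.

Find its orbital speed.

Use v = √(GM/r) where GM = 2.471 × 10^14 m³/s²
r = 3.911 × 10^9 m
GM = 2.471 × 10^14 m³/s²
GM/r = (2.471 × 10^14) / (3.911 × 10^9) = 63180.8 m²/s²
v = √(GM/r) = 251.358 m/s ≈ 251.4 m/s

Final answer: 251.4 m/s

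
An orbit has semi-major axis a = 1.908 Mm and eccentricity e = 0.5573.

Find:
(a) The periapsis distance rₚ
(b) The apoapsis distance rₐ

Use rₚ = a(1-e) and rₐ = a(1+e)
a = 1.908 Mm = 1.908 × 10^6 m
e = 0.5573:  1 − e = 0.4427,  1 + e = 1.5573
(a) rₚ = a(1 − e) = 1.908 × 10^6 m × 0.4427 = 844672 m ≈ 844.7 km
(b) rₐ = a(1 + e) = 1.908 × 10^6 m × 1.5573 = 2.97133 × 10^6 m ≈ 2.971 Mm

Final answer:
(a) rₚ = 844.7 km
(b) rₐ = 2.971 Mm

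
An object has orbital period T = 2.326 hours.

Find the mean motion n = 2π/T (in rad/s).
T = 2.326 hours = 8373.6 s
n = 2π / 8373.6 s = 0.000750357 rad/s ≈ 0.0007504 rad/s

Final answer: n = 0.0007504 rad/s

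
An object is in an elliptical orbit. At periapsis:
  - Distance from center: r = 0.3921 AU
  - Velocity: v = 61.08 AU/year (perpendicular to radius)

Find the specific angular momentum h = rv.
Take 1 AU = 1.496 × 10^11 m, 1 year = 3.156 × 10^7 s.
r = 0.3921 AU = 5.86582 × 10^10 m
v = 61.08 AU/year = 289530 m/s
h = rv = 5.86582 × 10^10 × 289530 = 1.69833 × 10^16 m²/s ≈ 1.698 × 10^16 m²/s

Final answer: h = 1.698 × 10^16 m²/s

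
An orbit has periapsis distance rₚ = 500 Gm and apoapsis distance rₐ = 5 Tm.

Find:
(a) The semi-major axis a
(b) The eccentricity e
rₚ = 500 Gm = 5 × 10^11 m
rₐ = 5 Tm = 5 × 10^12 m
(a) a = (rₚ + rₐ)/2 = 2.75 × 10^12 m ≈ 2.75 Tm
(b) e = (rₐ − rₚ)/(rₐ + rₚ) = (4.5 × 10^12) / (5.5 × 10^12) = 0.818182

Final answer:
(a) a = 2.75 Tm
(b) e = 0.8182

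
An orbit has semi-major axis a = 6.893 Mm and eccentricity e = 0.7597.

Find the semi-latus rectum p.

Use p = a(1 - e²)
a = 6.893 Mm = 6.893 × 10^6 m
e = 0.7597,  e² = 0.577144,  1 − e² = 0.422856
p = a(1 − e²) = 6.893 × 10^6 m × 0.422856 = 2.91475 × 10^6 m ≈ 2.915 Mm

Final answer: p = 2.915 Mm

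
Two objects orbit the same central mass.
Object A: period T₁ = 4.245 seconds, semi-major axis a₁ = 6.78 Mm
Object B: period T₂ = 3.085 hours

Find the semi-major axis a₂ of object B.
T₁ = 4.245 seconds
T₂ = 3.085 hours = 11106 s
a₁ = 6.78 Mm = 6.78 × 10^6 m
Kepler's third law: (T₂/T₁)² = (a₂/a₁)³  ⇒  a₂ = a₁ (T₂/T₁)^(2/3)
T₂/T₁ = 2616.25
(T₂/T₁)^(2/3) = 189.869
a₂ = 6.78 × 10^6 m × 189.869 = 1.28731 × 10^9 m ≈ 1.287 Gm

Final answer: a₂ = 1.287 Gm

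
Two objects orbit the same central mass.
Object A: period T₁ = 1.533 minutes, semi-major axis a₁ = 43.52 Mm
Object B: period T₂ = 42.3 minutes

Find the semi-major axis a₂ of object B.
T₁ = 1.533 minutes = 91.98 s
T₂ = 42.3 minutes = 2538 s
a₁ = 43.52 Mm = 4.352 × 10^7 m
Kepler's third law: (T₂/T₁)² = (a₂/a₁)³  ⇒  a₂ = a₁ (T₂/T₁)^(2/3)
T₂/T₁ = 27.593
(T₂/T₁)^(2/3) = 9.13129
a₂ = 4.352 × 10^7 m × 9.13129 = 3.97394 × 10^8 m ≈ 397.4 Mm

Final answer: a₂ = 397.4 Mm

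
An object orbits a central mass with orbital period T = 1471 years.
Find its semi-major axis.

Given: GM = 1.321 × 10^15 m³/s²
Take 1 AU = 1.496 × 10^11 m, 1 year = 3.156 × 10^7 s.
T = 1471 years = 4.64248 × 10^10 s
GM = 1.321 × 10^15 m³/s²
Kepler's third law: a³ = GM T² / (4π²)
T² = 2.15526 × 10^21 s²
a³ = (1.321 × 10^15) × (2.15526 × 10^21) / (4π²) = 7.21178 × 10^34 m³
a = (a³)^(1/3) = 4.16244 × 10^11 m ≈ 2.782 AU

Final answer: 2.782 AU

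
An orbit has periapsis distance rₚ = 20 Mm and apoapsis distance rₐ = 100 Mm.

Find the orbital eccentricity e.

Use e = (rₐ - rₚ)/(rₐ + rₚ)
rₚ = 20 Mm = 2 × 10^7 m
rₐ = 100 Mm = 1 × 10^8 m
rₐ − rₚ = 8 × 10^7 m
rₐ + rₚ = 1.2 × 10^8 m
e = (rₐ − rₚ)/(rₐ + rₚ) = 0.666667

Final answer: e = 0.6667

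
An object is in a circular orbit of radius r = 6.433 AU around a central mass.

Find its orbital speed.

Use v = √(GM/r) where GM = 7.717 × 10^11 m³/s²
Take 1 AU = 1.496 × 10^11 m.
r = 6.433 AU = 9.62377 × 10^11 m
GM = 7.717 × 10^11 m³/s²
GM/r = (7.717 × 10^11) / (9.62377 × 10^11) = 0.801869 m²/s²
v = √(GM/r) = 0.895471 m/s ≈ 0.8955 m/s

Final answer: 0.8955 m/s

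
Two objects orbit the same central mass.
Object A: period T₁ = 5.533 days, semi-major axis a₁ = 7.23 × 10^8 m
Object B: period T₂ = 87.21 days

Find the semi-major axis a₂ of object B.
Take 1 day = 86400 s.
T₁ = 5.533 days = 478051 s
T₂ = 87.21 days = 7.53494 × 10^6 s
a₁ = 7.23 × 10^8 m
Kepler's third law: (T₂/T₁)² = (a₂/a₁)³  ⇒  a₂ = a₁ (T₂/T₁)^(2/3)
T₂/T₁ = 15.7618
(T₂/T₁)^(2/3) = 6.28643
a₂ = 7.23 × 10^8 m × 6.28643 = 4.54509 × 10^9 m ≈ 4.545 × 10^9 m

Final answer: a₂ = 4.545 × 10^9 m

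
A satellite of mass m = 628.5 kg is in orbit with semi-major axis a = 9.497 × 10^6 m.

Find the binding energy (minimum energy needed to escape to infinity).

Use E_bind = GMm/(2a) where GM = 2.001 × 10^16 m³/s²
a = 9.497 × 10^6 m
GM = 2.001 × 10^16 m³/s²
m = 628.5 kg
GMm = 2.001 × 10^16 × 628.5 = 1.25763 × 10^19 m³·kg/s²
2a = 1.8994 × 10^7 m
E_bind = GMm/(2a) = 6.62119 × 10^11 J ≈ 662.1 GJ

Final answer: 662.1 GJ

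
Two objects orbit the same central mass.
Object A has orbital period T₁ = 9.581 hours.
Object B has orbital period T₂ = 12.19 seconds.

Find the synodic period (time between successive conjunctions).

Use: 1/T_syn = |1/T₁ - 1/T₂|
T₁ = 9.581 hours = 34491.6 s
T₂ = 12.19 seconds
1/T₁ = 2.89926 × 10^-5 s⁻¹
1/T₂ = 0.0820345 s⁻¹
|1/T₁ − 1/T₂| = 0.0820055 s⁻¹
T_syn = 1 / |1/T₁ − 1/T₂| = 12.1943 s ≈ 12.19 seconds

Final answer: T_syn = 12.19 seconds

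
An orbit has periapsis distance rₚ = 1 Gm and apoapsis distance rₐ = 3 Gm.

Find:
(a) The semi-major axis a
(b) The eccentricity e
rₚ = 1 Gm = 1 × 10^9 m
rₐ = 3 Gm = 3 × 10^9 m
(a) a = (rₚ + rₐ)/2 = 2 × 10^9 m ≈ 2 Gm
(b) e = (rₐ − rₚ)/(rₐ + rₚ) = (2 × 10^9) / (4 × 10^9) = 0.5

Final answer:
(a) a = 2 Gm
(b) e = 0.5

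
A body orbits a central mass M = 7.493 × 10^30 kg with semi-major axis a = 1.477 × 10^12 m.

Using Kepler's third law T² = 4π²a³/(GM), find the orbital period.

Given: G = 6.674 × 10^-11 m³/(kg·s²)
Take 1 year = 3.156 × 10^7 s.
M = 7.493 × 10^30 kg
GM = G × M = 6.674 × 10^-11 × 7.493 × 10^30 = 5.00083 × 10^20 m³/s²
a = 1.477 × 10^12 m
a³ = 3.22212 × 10^36 m³
T = 2π √(a³/GM) = 2π √((3.22212 × 10^36) / (5.00083 × 10^20)) = 2π × 8.02694 × 10^7 s
T = 5.04347 × 10^8 s ≈ 15.98 years

Final answer: 15.98 years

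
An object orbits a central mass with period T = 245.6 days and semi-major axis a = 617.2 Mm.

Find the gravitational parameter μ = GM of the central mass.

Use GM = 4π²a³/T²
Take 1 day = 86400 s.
T = 245.6 days = 2.12198 × 10^7 s
a = 617.2 Mm = 6.172 × 10^8 m
a³ = 2.35114 × 10^26 m³
T² = 4.50282 × 10^14 s²
GM = 4π² × (2.35114 × 10^26) / (4.50282 × 10^14) = 2.06136 × 10^13 m³/s²
GM ≈ 2.061 × 10^13 m³/s²

Final answer: GM = 2.061 × 10^13 m³/s²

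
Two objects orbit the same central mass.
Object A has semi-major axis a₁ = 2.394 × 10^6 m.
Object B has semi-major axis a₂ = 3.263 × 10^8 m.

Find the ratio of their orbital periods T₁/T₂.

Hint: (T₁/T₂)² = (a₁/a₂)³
a₁ = 2.394 × 10^6 m
a₂ = 3.263 × 10^8 m
a₁/a₂ = 0.00733681
T₁/T₂ = (a₁/a₂)^(3/2) = (0.00733681)^1.5 = 0.000628435

Final answer: T₁/T₂ = 0.0006284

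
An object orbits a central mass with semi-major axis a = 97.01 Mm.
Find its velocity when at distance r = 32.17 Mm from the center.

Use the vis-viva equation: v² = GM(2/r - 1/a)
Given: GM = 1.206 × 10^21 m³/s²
a = 97.01 Mm = 9.701 × 10^7 m
r = 32.17 Mm = 3.217 × 10^7 m
GM = 1.206 × 10^21 m³/s²
2/r − 1/a = 6.21697 × 10^-8 − 1.03082 × 10^-8 = 5.18615 × 10^-8 m⁻¹
v² = GM (2/r − 1/a) = 6.2545 × 10^13 m²/s²
v = 7.90854 × 10^6 m/s ≈ 7909 km/s

Final answer: 7909 km/s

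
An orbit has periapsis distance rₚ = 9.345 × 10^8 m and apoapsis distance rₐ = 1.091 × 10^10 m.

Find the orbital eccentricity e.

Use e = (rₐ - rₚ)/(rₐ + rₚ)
rₚ = 9.345 × 10^8 m
rₐ = 1.091 × 10^10 m
rₐ − rₚ = 9.9755 × 10^9 m
rₐ + rₚ = 1.18445 × 10^10 m
e = (rₐ − rₚ)/(rₐ + rₚ) = 0.842205

Final answer: e = 0.8422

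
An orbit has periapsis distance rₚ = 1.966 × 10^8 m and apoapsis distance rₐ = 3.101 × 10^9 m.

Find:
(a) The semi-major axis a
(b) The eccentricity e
rₚ = 1.966 × 10^8 m
rₐ = 3.101 × 10^9 m
(a) a = (rₚ + rₐ)/2 = 1.6488 × 10^9 m ≈ 1.649 × 10^9 m
(b) e = (rₐ − rₚ)/(rₐ + rₚ) = (2.9044 × 10^9) / (3.2976 × 10^9) = 0.880762

Final answer:
(a) a = 1.649 × 10^9 m
(b) e = 0.8808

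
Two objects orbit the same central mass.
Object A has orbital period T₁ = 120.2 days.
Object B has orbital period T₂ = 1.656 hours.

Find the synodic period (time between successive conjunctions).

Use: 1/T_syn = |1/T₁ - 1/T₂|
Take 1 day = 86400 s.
T₁ = 120.2 days = 1.03853 × 10^7 s
T₂ = 1.656 hours = 5961.6 s
1/T₁ = 9.62901 × 10^-8 s⁻¹
1/T₂ = 0.00016774 s⁻¹
|1/T₁ − 1/T₂| = 0.000167644 s⁻¹
T_syn = 1 / |1/T₁ − 1/T₂| = 5965.02 s ≈ 1.657 hours

Final answer: T_syn = 1.657 hours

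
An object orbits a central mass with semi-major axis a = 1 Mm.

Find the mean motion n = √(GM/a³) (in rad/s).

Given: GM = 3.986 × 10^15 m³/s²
a = 1 Mm = 1 × 10^6 m
GM = 3.986 × 10^15 m³/s²
a³ = 1 × 10^18 m³
GM/a³ = (3.986 × 10^15) / (1 × 10^18) = 0.003986 s⁻²
n = √(GM/a³) = 0.0631348 rad/s ≈ 0.06313 rad/s

Final answer: n = 0.06313 rad/s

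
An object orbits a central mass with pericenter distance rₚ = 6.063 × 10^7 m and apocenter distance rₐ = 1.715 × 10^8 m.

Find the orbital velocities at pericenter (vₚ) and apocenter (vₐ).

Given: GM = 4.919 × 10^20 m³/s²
rₚ = 6.063 × 10^7 m
rₐ = 1.715 × 10^8 m
GM = 4.919 × 10^20 m³/s²
a = (rₚ + rₐ)/2 = 1.16065 × 10^8 m
Vis-viva: v² = GM (2/r − 1/a)
vₚ² = 4.919 × 10^20 × (3.2987 × 10^-8 − 8.61586 × 10^-9) = 1.19881 × 10^13 m²/s²
vₚ = 3.46239 × 10^6 m/s ≈ 3462 km/s
vₐ² = 4.919 × 10^20 × (1.16618 × 10^-8 − 8.61586 × 10^-9) = 1.4983 × 10^12 m²/s²
vₐ = 1.22405 × 10^6 m/s ≈ 1224 km/s

Final answer: vₚ = 3462 km/s, vₐ = 1224 km/s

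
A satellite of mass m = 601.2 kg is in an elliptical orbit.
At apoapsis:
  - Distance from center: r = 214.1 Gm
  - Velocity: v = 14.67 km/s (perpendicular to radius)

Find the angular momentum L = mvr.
r = 214.1 Gm = 2.141 × 10^11 m
v = 14.67 km/s = 14670 m/s
vr = 14670 × 2.141 × 10^11 = 3.14085 × 10^15 m²/s
L = m × vr = 601.2 × 3.14085 × 10^15 = 1.88828 × 10^18 kg·m²/s ≈ 1.888 × 10^18 kg·m²/s

Final answer: L = 1.888 × 10^18 kg·m²/s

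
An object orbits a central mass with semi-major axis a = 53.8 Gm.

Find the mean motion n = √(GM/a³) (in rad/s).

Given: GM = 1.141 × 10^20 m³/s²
a = 53.8 Gm = 5.38 × 10^10 m
GM = 1.141 × 10^20 m³/s²
a³ = 1.55721 × 10^32 m³
GM/a³ = (1.141 × 10^20) / (1.55721 × 10^32) = 7.32721 × 10^-13 s⁻²
n = √(GM/a³) = 8.55991 × 10^-7 rad/s ≈ 8.56 × 10^-7 rad/s

Final answer: n = 8.56 × 10^-7 rad/s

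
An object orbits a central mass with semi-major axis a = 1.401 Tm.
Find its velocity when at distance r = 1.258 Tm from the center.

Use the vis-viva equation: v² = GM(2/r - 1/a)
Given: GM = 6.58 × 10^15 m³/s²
a = 1.401 Tm = 1.401 × 10^12 m
r = 1.258 Tm = 1.258 × 10^12 m
GM = 6.58 × 10^15 m³/s²
2/r − 1/a = 1.58983 × 10^-12 − 7.13776 × 10^-13 = 8.76049 × 10^-13 m⁻¹
v² = GM (2/r − 1/a) = 5764.4 m²/s²
v = 75.9237 m/s ≈ 75.92 m/s

Final answer: 75.92 m/s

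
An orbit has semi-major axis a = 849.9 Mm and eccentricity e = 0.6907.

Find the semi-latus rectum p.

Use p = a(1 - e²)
a = 849.9 Mm = 8.499 × 10^8 m
e = 0.6907,  e² = 0.477066,  1 − e² = 0.522934
p = a(1 − e²) = 8.499 × 10^8 m × 0.522934 = 4.44441 × 10^8 m ≈ 444.4 Mm

Final answer: p = 444.4 Mm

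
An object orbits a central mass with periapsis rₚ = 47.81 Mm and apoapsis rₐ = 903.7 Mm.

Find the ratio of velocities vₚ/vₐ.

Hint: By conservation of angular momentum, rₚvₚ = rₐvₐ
rₚ = 47.81 Mm = 4.781 × 10^7 m
rₐ = 903.7 Mm = 9.037 × 10^8 m
rₚvₚ = rₐvₐ  ⇒  vₚ/vₐ = rₐ/rₚ
vₚ/vₐ = (9.037 × 10^8) / (4.781 × 10^7) = 18.9019

Final answer: vₚ/vₐ = 18.9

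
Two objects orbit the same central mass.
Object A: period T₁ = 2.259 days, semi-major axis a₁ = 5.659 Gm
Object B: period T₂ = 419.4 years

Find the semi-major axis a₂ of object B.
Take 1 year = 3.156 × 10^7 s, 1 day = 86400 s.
T₁ = 2.259 days = 195178 s
T₂ = 419.4 years = 1.32363 × 10^10 s
a₁ = 5.659 Gm = 5.659 × 10^9 m
Kepler's third law: (T₂/T₁)² = (a₂/a₁)³  ⇒  a₂ = a₁ (T₂/T₁)^(2/3)
T₂/T₁ = 67816.5
(T₂/T₁)^(2/3) = 1662.99
a₂ = 5.659 × 10^9 m × 1662.99 = 9.41087 × 10^12 m ≈ 9.411 Tm

Final answer: a₂ = 9.411 Tm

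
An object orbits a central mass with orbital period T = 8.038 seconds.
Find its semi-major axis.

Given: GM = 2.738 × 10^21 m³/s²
T = 8.038 seconds
GM = 2.738 × 10^21 m³/s²
Kepler's third law: a³ = GM T² / (4π²)
T² = 64.6094 s²
a³ = (2.738 × 10^21) × 64.6094 / (4π²) = 4.48095 × 10^21 m³
a = (a³)^(1/3) = 1.64863 × 10^7 m ≈ 16.49 Mm

Final answer: 16.49 Mm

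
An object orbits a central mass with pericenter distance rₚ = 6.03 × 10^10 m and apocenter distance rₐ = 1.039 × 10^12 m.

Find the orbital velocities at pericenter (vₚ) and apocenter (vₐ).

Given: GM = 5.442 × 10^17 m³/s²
rₚ = 6.03 × 10^10 m
rₐ = 1.039 × 10^12 m
GM = 5.442 × 10^17 m³/s²
a = (rₚ + rₐ)/2 = 5.4965 × 10^11 m
Vis-viva: v² = GM (2/r − 1/a)
vₚ² = 5.442 × 10^17 × (3.31675 × 10^-11 − 1.81934 × 10^-12) = 1.70597 × 10^7 m²/s²
vₚ = 4130.33 m/s ≈ 4.13 km/s
vₐ² = 5.442 × 10^17 × (1.92493 × 10^-12 − 1.81934 × 10^-12) = 57461.1 m²/s²
vₐ = 239.71 m/s ≈ 239.7 m/s

Final answer: vₚ = 4.13 km/s, vₐ = 239.7 m/s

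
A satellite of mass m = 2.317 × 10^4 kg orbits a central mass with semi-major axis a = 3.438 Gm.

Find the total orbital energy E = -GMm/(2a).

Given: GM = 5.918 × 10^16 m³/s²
a = 3.438 Gm = 3.438 × 10^9 m
GM = 5.918 × 10^16 m³/s²
2a = 6.876 × 10^9 m
GMm = 5.918 × 10^16 × 23170 = 1.3712 × 10^21 m³·kg/s²
E = −GMm/(2a) = -1.99418 × 10^11 J ≈ -199.4 GJ

Final answer: -199.4 GJ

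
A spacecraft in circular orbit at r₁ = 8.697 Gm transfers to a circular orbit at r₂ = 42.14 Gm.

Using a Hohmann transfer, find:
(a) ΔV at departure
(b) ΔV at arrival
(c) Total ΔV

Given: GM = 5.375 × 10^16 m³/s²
r₁ = 8.697 Gm = 8.697 × 10^9 m
r₂ = 42.14 Gm = 4.214 × 10^10 m
GM = 5.375 × 10^16 m³/s²
Transfer ellipse: a_t = (r₁ + r₂)/2 = 2.54185 × 10^10 m
Circular speed at r₁: v₁ = √(GM/r₁) = 2486.02 m/s
Transfer speed at r₁ (periapsis): v₁ₜ = √(GM(2/r₁ − 1/a_t)) = 3200.93 m/s
(a) ΔV₁ = v₁ₜ − v₁ = 714.915 m/s ≈ 714.9 m/s
Circular speed at r₂: v₂ = √(GM/r₂) = 1129.38 m/s
Transfer speed at r₂ (apoapsis): v₂ₜ = √(GM(2/r₂ − 1/a_t)) = 660.62 m/s
(b) ΔV₂ = v₂ − v₂ₜ = 468.765 m/s ≈ 468.8 m/s
(c) ΔV_total = ΔV₁ + ΔV₂ = 1183.68 m/s ≈ 1.184 km/s

Final answer:
(a) ΔV₁ = 714.9 m/s
(b) ΔV₂ = 468.8 m/s
(c) ΔV_total = 1.184 km/s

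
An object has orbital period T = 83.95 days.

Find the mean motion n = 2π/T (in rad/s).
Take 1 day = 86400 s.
T = 83.95 days = 7.25328 × 10^6 s
n = 2π / (7.25328 × 10^6 s) = 8.66254 × 10^-7 rad/s ≈ 8.663 × 10^-7 rad/s

Final answer: n = 8.663 × 10^-7 rad/s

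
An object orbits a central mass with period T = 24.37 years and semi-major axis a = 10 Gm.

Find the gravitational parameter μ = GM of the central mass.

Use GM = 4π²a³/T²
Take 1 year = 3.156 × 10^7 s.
T = 24.37 years = 7.69117 × 10^8 s
a = 10 Gm = 1 × 10^10 m
a³ = 1 × 10^30 m³
T² = 5.91541 × 10^17 s²
GM = 4π² × (1 × 10^30) / (5.91541 × 10^17) = 6.67382 × 10^13 m³/s²
GM ≈ 6.674 × 10^13 m³/s²

Final answer: GM = 6.674 × 10^13 m³/s²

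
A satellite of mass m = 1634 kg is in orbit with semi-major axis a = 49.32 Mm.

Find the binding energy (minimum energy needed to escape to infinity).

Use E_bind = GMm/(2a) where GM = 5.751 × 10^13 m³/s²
a = 49.32 Mm = 4.932 × 10^7 m
GM = 5.751 × 10^13 m³/s²
m = 1634 kg
GMm = 5.751 × 10^13 × 1634 = 9.39713 × 10^16 m³·kg/s²
2a = 9.864 × 10^7 m
E_bind = GMm/(2a) = 9.5267 × 10^8 J ≈ 952.7 MJ

Final answer: 952.7 MJ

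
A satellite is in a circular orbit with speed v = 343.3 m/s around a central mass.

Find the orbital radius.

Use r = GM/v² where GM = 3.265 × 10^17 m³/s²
v = 343.3 m/s
GM = 3.265 × 10^17 m³/s²
v² = 117855 m²/s²
r = GM/v² = (3.265 × 10^17) / 117855 = 2.77036 × 10^12 m ≈ 2.77 Tm

Final answer: 2.77 Tm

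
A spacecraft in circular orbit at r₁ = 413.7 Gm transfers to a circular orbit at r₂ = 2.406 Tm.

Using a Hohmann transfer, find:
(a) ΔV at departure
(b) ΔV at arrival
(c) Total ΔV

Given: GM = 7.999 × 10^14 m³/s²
r₁ = 413.7 Gm = 4.137 × 10^11 m
r₂ = 2.406 Tm = 2.406 × 10^12 m
GM = 7.999 × 10^14 m³/s²
Transfer ellipse: a_t = (r₁ + r₂)/2 = 1.40985 × 10^12 m
Circular speed at r₁: v₁ = √(GM/r₁) = 43.9719 m/s
Transfer speed at r₁ (periapsis): v₁ₜ = √(GM(2/r₁ − 1/a_t)) = 57.4429 m/s
(a) ΔV₁ = v₁ₜ − v₁ = 13.471 m/s ≈ 13.47 m/s
Circular speed at r₂: v₂ = √(GM/r₂) = 18.2335 m/s
Transfer speed at r₂ (apoapsis): v₂ₜ = √(GM(2/r₂ − 1/a_t)) = 9.87703 m/s
(b) ΔV₂ = v₂ − v₂ₜ = 8.35647 m/s ≈ 8.356 m/s
(c) ΔV_total = ΔV₁ + ΔV₂ = 21.8275 m/s ≈ 21.83 m/s

Final answer:
(a) ΔV₁ = 13.47 m/s
(b) ΔV₂ = 8.356 m/s
(c) ΔV_total = 21.83 m/s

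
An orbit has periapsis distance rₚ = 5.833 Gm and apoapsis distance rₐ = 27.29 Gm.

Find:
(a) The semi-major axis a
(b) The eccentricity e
rₚ = 5.833 Gm = 5.833 × 10^9 m
rₐ = 27.29 Gm = 2.729 × 10^10 m
(a) a = (rₚ + rₐ)/2 = 1.65615 × 10^10 m ≈ 16.56 Gm
(b) e = (rₐ − rₚ)/(rₐ + rₚ) = (2.1457 × 10^10) / (3.3123 × 10^10) = 0.647798

Final answer:
(a) a = 16.56 Gm
(b) e = 0.6478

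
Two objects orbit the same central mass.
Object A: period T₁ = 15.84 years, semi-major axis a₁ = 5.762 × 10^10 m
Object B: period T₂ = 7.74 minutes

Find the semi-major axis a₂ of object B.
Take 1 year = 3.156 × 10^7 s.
T₁ = 15.84 years = 4.9991 × 10^8 s
T₂ = 7.74 minutes = 464.4 s
a₁ = 5.762 × 10^10 m
Kepler's third law: (T₂/T₁)² = (a₂/a₁)³  ⇒  a₂ = a₁ (T₂/T₁)^(2/3)
T₂/T₁ = 9.28966 × 10^-7
(T₂/T₁)^(2/3) = 9.52065 × 10^-5
a₂ = 5.762 × 10^10 m × 9.52065 × 10^-5 = 5.4858 × 10^6 m ≈ 5.486 × 10^6 m

Final answer: a₂ = 5.486 × 10^6 m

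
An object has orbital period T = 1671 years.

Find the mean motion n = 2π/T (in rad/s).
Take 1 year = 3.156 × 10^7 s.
T = 1671 years = 5.27368 × 10^10 s
n = 2π / (5.27368 × 10^10 s) = 1.19142 × 10^-10 rad/s ≈ 1.191 × 10^-10 rad/s

Final answer: n = 1.191 × 10^-10 rad/s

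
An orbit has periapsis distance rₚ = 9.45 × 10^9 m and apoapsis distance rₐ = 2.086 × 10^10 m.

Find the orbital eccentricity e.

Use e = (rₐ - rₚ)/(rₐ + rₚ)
rₚ = 9.45 × 10^9 m
rₐ = 2.086 × 10^10 m
rₐ − rₚ = 1.141 × 10^10 m
rₐ + rₚ = 3.031 × 10^10 m
e = (rₐ − rₚ)/(rₐ + rₚ) = 0.376443

Final answer: e = 0.3764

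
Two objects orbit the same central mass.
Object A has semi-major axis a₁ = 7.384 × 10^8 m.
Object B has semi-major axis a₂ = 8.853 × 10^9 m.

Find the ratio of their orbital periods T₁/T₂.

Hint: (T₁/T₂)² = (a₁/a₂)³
a₁ = 7.384 × 10^8 m
a₂ = 8.853 × 10^9 m
a₁/a₂ = 0.0834068
T₁/T₂ = (a₁/a₂)^(3/2) = (0.0834068)^1.5 = 0.0240881

Final answer: T₁/T₂ = 0.02409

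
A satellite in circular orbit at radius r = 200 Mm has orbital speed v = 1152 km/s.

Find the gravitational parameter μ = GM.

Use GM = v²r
r = 200 Mm = 2 × 10^8 m
v = 1152 km/s = 1.152 × 10^6 m/s
v² = 1.3271 × 10^12 m²/s²
GM = v²r = 1.3271 × 10^12 × 2 × 10^8 = 2.65421 × 10^20 m³/s²
GM ≈ 2.654 × 10^20 m³/s²

Final answer: GM = 2.654 × 10^20 m³/s²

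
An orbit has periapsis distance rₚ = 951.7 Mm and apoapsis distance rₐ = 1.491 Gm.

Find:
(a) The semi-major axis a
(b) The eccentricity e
rₚ = 951.7 Mm = 9.517 × 10^8 m
rₐ = 1.491 Gm = 1.491 × 10^9 m
(a) a = (rₚ + rₐ)/2 = 1.22135 × 10^9 m ≈ 1.221 Gm
(b) e = (rₐ − rₚ)/(rₐ + rₚ) = (5.393 × 10^8) / (2.4427 × 10^9) = 0.22078

Final answer:
(a) a = 1.221 Gm
(b) e = 0.2208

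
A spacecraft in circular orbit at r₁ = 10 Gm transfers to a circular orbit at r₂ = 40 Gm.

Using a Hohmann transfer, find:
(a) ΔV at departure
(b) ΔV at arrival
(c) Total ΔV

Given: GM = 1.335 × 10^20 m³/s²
r₁ = 10 Gm = 1 × 10^10 m
r₂ = 40 Gm = 4 × 10^10 m
GM = 1.335 × 10^20 m³/s²
Transfer ellipse: a_t = (r₁ + r₂)/2 = 2.5 × 10^10 m
Circular speed at r₁: v₁ = √(GM/r₁) = 115542 m/s
Transfer speed at r₁ (periapsis): v₁ₜ = √(GM(2/r₁ − 1/a_t)) = 146151 m/s
(a) ΔV₁ = v₁ₜ − v₁ = 30608.4 m/s ≈ 30.61 km/s
Circular speed at r₂: v₂ = √(GM/r₂) = 57771.1 m/s
Transfer speed at r₂ (apoapsis): v₂ₜ = √(GM(2/r₂ − 1/a_t)) = 36537.7 m/s
(b) ΔV₂ = v₂ − v₂ₜ = 21233.4 m/s ≈ 21.23 km/s
(c) ΔV_total = ΔV₁ + ΔV₂ = 51841.9 m/s ≈ 51.84 km/s

Final answer:
(a) ΔV₁ = 30.61 km/s
(b) ΔV₂ = 21.23 km/s
(c) ΔV_total = 51.84 km/s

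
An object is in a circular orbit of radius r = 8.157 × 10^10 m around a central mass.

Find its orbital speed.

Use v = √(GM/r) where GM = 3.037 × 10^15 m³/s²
r = 8.157 × 10^10 m
GM = 3.037 × 10^15 m³/s²
GM/r = (3.037 × 10^15) / (8.157 × 10^10) = 37231.8 m²/s²
v = √(GM/r) = 192.956 m/s ≈ 193 m/s

Final answer: 193 m/s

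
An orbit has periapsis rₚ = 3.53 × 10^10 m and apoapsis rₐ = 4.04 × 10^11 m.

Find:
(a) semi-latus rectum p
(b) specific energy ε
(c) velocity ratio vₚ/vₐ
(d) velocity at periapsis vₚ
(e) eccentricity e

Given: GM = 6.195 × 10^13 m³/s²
rₚ = 3.53 × 10^10 m
rₐ = 4.04 × 10^11 m
GM = 6.195 × 10^13 m³/s²
a = (rₚ + rₐ)/2 = 2.1965 × 10^11 m
e = (rₐ − rₚ)/(rₐ + rₚ) = (3.687 × 10^11) / (4.393 × 10^11) = 0.83929
(a) 1 − e² = 0.295593;  p = a(1 − e²) = 2.1965 × 10^11 × 0.295593 = 6.49269 × 10^10 m ≈ 6.493 × 10^10 m
(b) 2a = 4.393 × 10^11 m;  ε = −GM/(2a) = -141.02 J/kg ≈ -141 J/kg
(c) vₚ/vₐ = rₐ/rₚ (angular momentum) = (4.04 × 10^11) / (3.53 × 10^10) = 11.4448 ≈ 11.44
(d) vₚ² = GM (2/rₚ − 1/a) = 6.195 × 10^13 × (5.66572 × 10^-11 − 4.5527 × 10^-12) = 3227.88 m²/s²;  vₚ = 56.8144 m/s ≈ 56.81 m/s
(e) e = 0.83929 ≈ 0.8393

Final answer:
(a) semi-latus rectum p = 6.493 × 10^10 m
(b) specific energy ε = -141 J/kg
(c) velocity ratio vₚ/vₐ = 11.44
(d) velocity at periapsis vₚ = 56.81 m/s
(e) eccentricity e = 0.8393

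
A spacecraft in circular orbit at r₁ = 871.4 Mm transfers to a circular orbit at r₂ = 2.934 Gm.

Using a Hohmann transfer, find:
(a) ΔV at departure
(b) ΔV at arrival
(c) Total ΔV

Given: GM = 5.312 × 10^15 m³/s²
r₁ = 871.4 Mm = 8.714 × 10^8 m
r₂ = 2.934 Gm = 2.934 × 10^9 m
GM = 5.312 × 10^15 m³/s²
Transfer ellipse: a_t = (r₁ + r₂)/2 = 1.9027 × 10^9 m
Circular speed at r₁: v₁ = √(GM/r₁) = 2469 m/s
Transfer speed at r₁ (periapsis): v₁ₜ = √(GM(2/r₁ − 1/a_t)) = 3065.95 m/s
(a) ΔV₁ = v₁ₜ − v₁ = 596.955 m/s ≈ 597 m/s
Circular speed at r₂: v₂ = √(GM/r₂) = 1345.55 m/s
Transfer speed at r₂ (apoapsis): v₂ₜ = √(GM(2/r₂ − 1/a_t)) = 910.589 m/s
(b) ΔV₂ = v₂ − v₂ₜ = 434.958 m/s ≈ 435 m/s
(c) ΔV_total = ΔV₁ + ΔV₂ = 1031.91 m/s ≈ 1.032 km/s

Final answer:
(a) ΔV₁ = 597 m/s
(b) ΔV₂ = 435 m/s
(c) ΔV_total = 1.032 km/s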